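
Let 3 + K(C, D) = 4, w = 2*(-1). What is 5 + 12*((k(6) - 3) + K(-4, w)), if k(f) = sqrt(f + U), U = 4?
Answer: -19 + 12*sqrt(10) ≈ 18.947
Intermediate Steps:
w = -2
K(C, D) = 1 (K(C, D) = -3 + 4 = 1)
k(f) = sqrt(4 + f) (k(f) = sqrt(f + 4) = sqrt(4 + f))
5 + 12*((k(6) - 3) + K(-4, w)) = 5 + 12*((sqrt(4 + 6) - 3) + 1) = 5 + 12*((sqrt(10) - 3) + 1) = 5 + 12*((-3 + sqrt(10)) + 1) = 5 + 12*(-2 + sqrt(10)) = 5 + (-24 + 12*sqrt(10)) = -19 + 12*sqrt(10)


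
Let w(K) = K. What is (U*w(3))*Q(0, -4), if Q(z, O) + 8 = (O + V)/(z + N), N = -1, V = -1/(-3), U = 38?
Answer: -494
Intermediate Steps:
V = ⅓ (V = -1*(-⅓) = ⅓ ≈ 0.33333)
Q(z, O) = -8 + (⅓ + O)/(-1 + z) (Q(z, O) = -8 + (O + ⅓)/(z - 1) = -8 + (⅓ + O)/(-1 + z))
(U*w(3))*Q(0, -4) = (38*3)*((25/3 - 4 - 8*0)/(-1 + 0)) = 114*((25/3 - 4 + 0)/(-1)) = 114*(-1*13/3) = 114*(-13/3) = -494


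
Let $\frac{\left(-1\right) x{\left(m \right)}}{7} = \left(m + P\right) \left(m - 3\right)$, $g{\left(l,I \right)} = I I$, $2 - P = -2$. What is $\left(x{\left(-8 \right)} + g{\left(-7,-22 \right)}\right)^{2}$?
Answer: $30976$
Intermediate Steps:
$P = 4$ ($P = 2 - -2 = 2 + 2 = 4$)
$g{\left(l,I \right)} = I^{2}$
$x{\left(m \right)} = - 7 \left(-3 + m\right) \left(4 + m\right)$ ($x{\left(m \right)} = - 7 \left(m + 4\right) \left(m - 3\right) = - 7 \left(4 + m\right) \left(-3 + m\right) = - 7 \left(-3 + m\right) \left(4 + m\right)$)
$\left(x{\left(-8 \right)} + g{\left(-7,-22 \right)}\right)^{2} = \left(\left(84 - -56 - 7 \left(-8\right)^{2}\right) + \left(-22\right)^{2}\right)^{2} = \left(\left(84 + 56 - 448\right) + 484\right)^{2} = \left(-308 + 484\right)^{2} = 176^{2} = 30976$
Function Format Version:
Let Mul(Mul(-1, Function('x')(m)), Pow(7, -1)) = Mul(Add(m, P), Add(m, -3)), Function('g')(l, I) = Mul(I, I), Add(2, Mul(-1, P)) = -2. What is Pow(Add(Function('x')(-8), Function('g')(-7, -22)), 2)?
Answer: 30976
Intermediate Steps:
P = 4 (P = Add(2, Mul(-1, -2)) = Add(2, 2) = 4)
Function('g')(l, I) = Pow(I, 2)
Function('x')(m) = Mul(-7, Add(-3, m), Add(4, m)) (Function('x')(m) = Mul(-7, Mul(Add(m, 4), Add(m, -3))) = Mul(-7, Mul(Add(4, m), Add(-3, m))) = Mul(-7, Mul(Add(-3, m), Add(4, m))) = Mul(-7, Add(-3, m), Add(4, m)))
Pow(Add(Function('x')(-8), Function('g')(-7, -22)), 2) = Pow(Add(Add(84, Mul(-7, -8), Mul(-7, Pow(-8, 2))), Pow(-22, 2)), 2) = Pow(Add(Add(84, 56, Mul(-7, 64)), 484), 2) = Pow(Add(Add(84, 56, -448), 484), 2) = Pow(Add(-308, 484), 2) = Pow(176, 2) = 30976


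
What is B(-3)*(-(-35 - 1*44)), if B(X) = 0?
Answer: 0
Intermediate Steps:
B(-3)*(-(-35 - 1*44)) = 0*(-(-35 - 1*44)) = 0*(-(-35 - 44)) = 0*(-1*(-79)) = 0*79 = 0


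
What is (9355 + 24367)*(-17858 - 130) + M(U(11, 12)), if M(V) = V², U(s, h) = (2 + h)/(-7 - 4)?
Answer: -73397551460/121 ≈ -6.0659e+8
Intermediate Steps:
U(s, h) = -2/11 - h/11 (U(s, h) = (2 + h)/(-11) = (2 + h)*(-1/11) = -2/11 - h/11)
(9355 + 24367)*(-17858 - 130) + M(U(11, 12)) = (9355 + 24367)*(-17858 - 130) + (-2/11 - 1/11*12)² = 33722*(-17988) + (-2/11 - 12/11)² = -606591336 + (-14/11)² = -606591336 + 196/121 = -73397551460/121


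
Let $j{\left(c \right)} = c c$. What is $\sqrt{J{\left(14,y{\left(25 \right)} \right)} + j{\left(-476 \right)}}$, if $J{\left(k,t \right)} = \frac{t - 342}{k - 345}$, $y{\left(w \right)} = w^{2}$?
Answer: $\frac{\sqrt{24823799463}}{331} \approx 476.0$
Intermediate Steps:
$j{\left(c \right)} = c^{2}$
$J{\left(k,t \right)} = \frac{-342 + t}{-345 + k}$
$\sqrt{J{\left(14,y{\left(25 \right)} \right)} + j{\left(-476 \right)}} = \sqrt{\frac{-342 + 25^{2}}{-345 + 14} + \left(-476\right)^{2}} = \sqrt{\frac{-342 + 625}{-331} + 226576} = \sqrt{\left(- \frac{1}{331}\right) 283 + 226576} = \sqrt{- \frac{283}{331} + 226576} = \sqrt{\frac{74996373}{331}} = \frac{\sqrt{24823799463}}{331}$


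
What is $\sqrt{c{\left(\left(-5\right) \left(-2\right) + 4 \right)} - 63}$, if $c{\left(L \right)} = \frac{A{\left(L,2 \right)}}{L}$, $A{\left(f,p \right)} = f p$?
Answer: $i \sqrt{61} \approx 7.8102 i$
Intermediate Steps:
$c{\left(L \right)} = 2$ ($c{\left(L \right)} = \frac{L 2}{L} = \frac{2 L}{L} = 2$)
$\sqrt{c{\left(\left(-5\right) \left(-2\right) + 4 \right)} - 63} = \sqrt{2 - 63} = \sqrt{-61} = i \sqrt{61}$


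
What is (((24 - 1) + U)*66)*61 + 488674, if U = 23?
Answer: 673870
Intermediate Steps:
(((24 - 1) + U)*66)*61 + 488674 = (((24 - 1) + 23)*66)*61 + 488674 = ((23 + 23)*66)*61 + 488674 = (46*66)*61 + 488674 = 3036*61 + 488674 = 185196 + 488674 = 673870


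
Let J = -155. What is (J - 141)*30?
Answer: -8880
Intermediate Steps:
(J - 141)*30 = (-155 - 141)*30 = -296*30 = -8880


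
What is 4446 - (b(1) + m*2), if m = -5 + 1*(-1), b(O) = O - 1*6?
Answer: 4463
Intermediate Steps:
b(O) = -6 + O (b(O) = O - 6 = -6 + O)
m = -6 (m = -5 - 1 = -6)
4446 - (b(1) + m*2) = 4446 - ((-6 + 1) - 6*2) = 4446 - (-5 - 12) = 4446 - 1*(-17) = 4446 + 17 = 4463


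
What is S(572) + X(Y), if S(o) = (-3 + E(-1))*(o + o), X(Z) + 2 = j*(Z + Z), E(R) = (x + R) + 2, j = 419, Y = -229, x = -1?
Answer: -195336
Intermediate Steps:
E(R) = 1 + R (E(R) = (-1 + R) + 2 = 1 + R)
X(Z) = -2 + 838*Z (X(Z) = -2 + 419*(Z + Z) = -2 + 419*(2*Z) = -2 + 838*Z)
S(o) = -6*o (S(o) = (-3 + (1 - 1))*(o + o) = (-3 + 0)*(2*o) = -6*o)
S(572) + X(Y) = -6*572 + (-2 + 838*(-229)) = -3432 + (-2 - 191902) = -3432 - 191904 = -195336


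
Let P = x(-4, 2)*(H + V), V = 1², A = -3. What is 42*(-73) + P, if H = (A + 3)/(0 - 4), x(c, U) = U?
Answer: -3064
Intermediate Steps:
V = 1
H = 0 (H = (-3 + 3)/(0 - 4) = 0/(-4) = 0*(-¼) = 0)
P = 2 (P = 2*(0 + 1) = 2*1 = 2)
42*(-73) + P = 42*(-73) + 2 = -3066 + 2 = -3064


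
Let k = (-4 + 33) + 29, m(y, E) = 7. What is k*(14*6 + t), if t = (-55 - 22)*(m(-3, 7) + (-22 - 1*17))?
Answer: 147784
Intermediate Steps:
k = 58 (k = 29 + 29 = 58)
t = 2464 (t = (-55 - 22)*(7 + (-22 - 1*17)) = -77*(7 + (-22 - 17)) = -77*(7 - 39) = -77*(-32) = 2464)
k*(14*6 + t) = 58*(14*6 + 2464) = 58*(84 + 2464) = 58*2548 = 147784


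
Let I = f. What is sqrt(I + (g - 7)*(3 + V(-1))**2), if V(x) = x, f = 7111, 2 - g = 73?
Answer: sqrt(6799) ≈ 82.456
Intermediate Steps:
g = -71 (g = 2 - 1*73 = 2 - 73 = -71)
I = 7111
sqrt(I + (g - 7)*(3 + V(-1))**2) = sqrt(7111 + (-71 - 7)*(3 - 1)**2) = sqrt(7111 - 78*2**2) = sqrt(7111 - 78*4) = sqrt(7111 - 312) = sqrt(6799)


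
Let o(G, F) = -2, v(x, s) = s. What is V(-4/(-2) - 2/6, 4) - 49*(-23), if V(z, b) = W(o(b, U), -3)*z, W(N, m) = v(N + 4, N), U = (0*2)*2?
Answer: 3371/3 ≈ 1123.7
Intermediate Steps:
U = 0 (U = 0*2 = 0)
W(N, m) = N
V(z, b) = -2*z
V(-4/(-2) - 2/6, 4) - 49*(-23) = -2*(-4/(-2) - 2/6) - 49*(-23) = -2*(-4*(-1/2) - 2*1/6) + 1127 = -2*(2 - 1/3) + 1127 = -2*5/3 + 1127 = -10/3 + 1127 = 3371/3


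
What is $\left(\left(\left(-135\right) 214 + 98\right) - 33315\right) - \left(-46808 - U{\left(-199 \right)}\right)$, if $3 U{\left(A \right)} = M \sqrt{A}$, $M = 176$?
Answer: $-15299 + \frac{176 i \sqrt{199}}{3} \approx -15299.0 + 827.59 i$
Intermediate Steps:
$U{\left(A \right)} = \frac{176 \sqrt{A}}{3}$
$\left(\left(\left(-135\right) 214 + 98\right) - 33315\right) - \left(-46808 - U{\left(-199 \right)}\right) = \left(\left(\left(-135\right) 214 + 98\right) - 33315\right) + \left(15069 - \left(-31739 - \frac{176 \sqrt{-199}}{3}\right)\right) = \left(\left(-28890 + 98\right) - 33315\right) + \left(15069 - \left(-31739 - \frac{176 i \sqrt{199}}{3}\right)\right) = \left(-28792 - 33315\right) + \left(15069 - \left(-31739 - \frac{176 i \sqrt{199}}{3}\right)\right) = -62107 + \left(15069 - \left(-31739 - \frac{176 i \sqrt{199}}{3}\right)\right) = -62107 + \left(15069 + \left(31739 + \frac{176 i \sqrt{199}}{3}\right)\right) = -62107 + \left(46808 + \frac{176 i \sqrt{199}}{3}\right) = -15299 + \frac{176 i \sqrt{199}}{3}$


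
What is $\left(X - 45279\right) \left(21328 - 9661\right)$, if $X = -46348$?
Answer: $-1069012209$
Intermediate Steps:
$\left(X - 45279\right) \left(21328 - 9661\right) = \left(-46348 - 45279\right) \left(21328 - 9661\right) = \left(-91627\right) 11667 = -1069012209$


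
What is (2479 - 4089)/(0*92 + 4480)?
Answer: -23/64 ≈ -0.35938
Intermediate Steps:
(2479 - 4089)/(0*92 + 4480) = -1610/(0 + 4480) = -1610/4480 = -1610*1/4480 = -23/64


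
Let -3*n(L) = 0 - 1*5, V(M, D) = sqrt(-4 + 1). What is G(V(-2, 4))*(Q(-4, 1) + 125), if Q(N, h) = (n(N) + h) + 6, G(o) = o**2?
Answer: -401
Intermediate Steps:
V(M, D) = I*sqrt(3) (V(M, D) = sqrt(-3) = I*sqrt(3))
n(L) = 5/3 (n(L) = -(0 - 1*5)/3 = -(0 - 5)/3 = -1/3*(-5) = 5/3)
Q(N, h) = 23/3 + h (Q(N, h) = (5/3 + h) + 6 = 23/3 + h)
G(V(-2, 4))*(Q(-4, 1) + 125) = (I*sqrt(3))**2*((23/3 + 1) + 125) = -3*(26/3 + 125) = -3*401/3 = -401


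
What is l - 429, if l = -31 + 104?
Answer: -356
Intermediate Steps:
l = 73
l - 429 = 73 - 429 = -356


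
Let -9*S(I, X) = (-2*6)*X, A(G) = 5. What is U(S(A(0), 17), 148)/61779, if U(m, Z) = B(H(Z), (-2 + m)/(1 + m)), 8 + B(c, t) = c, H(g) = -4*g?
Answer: -200/20593 ≈ -0.0097120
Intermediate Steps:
S(I, X) = 4*X/3 (S(I, X) = -(-2*6)*X/9 = -(-4)*X/3 = 4*X/3)
B(c, t) = -8 + c
U(m, Z) = -8 - 4*Z
U(S(A(0), 17), 148)/61779 = (-8 - 4*148)/61779 = (-8 - 592)*(1/61779) = -600*1/61779 = -200/20593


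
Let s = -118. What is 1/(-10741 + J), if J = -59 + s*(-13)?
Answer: -1/9266 ≈ -0.00010792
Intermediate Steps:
J = 1475 (J = -59 - 118*(-13) = -59 + 1534 = 1475)
1/(-10741 + J) = 1/(-10741 + 1475) = 1/(-9266) = -1/9266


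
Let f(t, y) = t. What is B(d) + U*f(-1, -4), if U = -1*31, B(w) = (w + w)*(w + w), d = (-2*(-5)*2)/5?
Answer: 95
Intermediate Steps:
d = 4 (d = (10*2)*(1/5) = 20*(1/5) = 4)
B(w) = 4*w**2 (B(w) = (2*w)*(2*w) = 4*w**2)
U = -31
B(d) + U*f(-1, -4) = 4*4**2 - 31*(-1) = 4*16 + 31 = 64 + 31 = 95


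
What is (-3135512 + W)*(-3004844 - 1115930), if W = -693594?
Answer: 15778880448044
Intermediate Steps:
(-3135512 + W)*(-3004844 - 1115930) = (-3135512 - 693594)*(-3004844 - 1115930) = -3829106*(-4120774) = 15778880448044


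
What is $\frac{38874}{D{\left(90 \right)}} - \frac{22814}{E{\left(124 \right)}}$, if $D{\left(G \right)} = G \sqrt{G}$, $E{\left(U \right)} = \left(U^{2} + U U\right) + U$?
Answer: $- \frac{11407}{15438} + \frac{6479 \sqrt{10}}{450} \approx 44.791$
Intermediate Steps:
$E{\left(U \right)} = U + 2 U^{2}$ ($E{\left(U \right)} = \left(U^{2} + U^{2}\right) + U = 2 U^{2} + U = U + 2 U^{2}$)
$D{\left(G \right)} = G^{\frac{3}{2}}$
$\frac{38874}{D{\left(90 \right)}} - \frac{22814}{E{\left(124 \right)}} = \frac{38874}{90^{\frac{3}{2}}} - \frac{22814}{124 \left(1 + 2 \cdot 124\right)} = \frac{38874}{270 \sqrt{10}} - \frac{22814}{124 \left(1 + 248\right)} = 38874 \frac{\sqrt{10}}{2700} - \frac{22814}{124 \cdot 249} = \frac{6479 \sqrt{10}}{450} - \frac{22814}{30876} = \frac{6479 \sqrt{10}}{450} - \frac{11407}{15438} = - \frac{11407}{15438} + \frac{6479 \sqrt{10}}{450}$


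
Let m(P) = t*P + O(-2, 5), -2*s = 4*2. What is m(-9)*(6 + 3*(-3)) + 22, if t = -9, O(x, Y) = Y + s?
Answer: -224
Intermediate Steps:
s = -4 (s = -2*2 = -1/2*8 = -4)
O(x, Y) = -4 + Y (O(x, Y) = Y - 4 = -4 + Y)
m(P) = 1 - 9*P (m(P) = -9*P + (-4 + 5) = -9*P + 1 = 1 - 9*P)
m(-9)*(6 + 3*(-3)) + 22 = (1 - 9*(-9))*(6 + 3*(-3)) + 22 = (1 + 81)*(6 - 9) + 22 = 82*(-3) + 22 = -246 + 22 = -224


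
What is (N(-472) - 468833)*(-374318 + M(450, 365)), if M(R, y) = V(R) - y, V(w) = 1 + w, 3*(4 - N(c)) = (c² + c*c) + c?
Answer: 230973869752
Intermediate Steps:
N(c) = 4 - 2*c²/3 - c/3 (N(c) = 4 - ((c² + c*c) + c)/3 = 4 - ((c² + c²) + c)/3 = 4 - (2*c² + c)/3 = 4 - (c + 2*c²)/3 = 4 + (-2*c²/3 - c/3) = 4 - 2*c²/3 - c/3)
M(R, y) = 1 + R - y (M(R, y) = (1 + R) - y = 1 + R - y)
(N(-472) - 468833)*(-374318 + M(450, 365)) = ((4 - ⅔*(-472)² - ⅓*(-472)) - 468833)*(-374318 + (1 + 450 - 1*365)) = ((4 - ⅔*222784 + 472/3) - 468833)*(-374318 + (1 + 450 - 365)) = ((4 - 445568/3 + 472/3) - 468833)*(-374318 + 86) = (-445084/3 - 468833)*(-374232) = -1851583/3*(-374232) = 230973869752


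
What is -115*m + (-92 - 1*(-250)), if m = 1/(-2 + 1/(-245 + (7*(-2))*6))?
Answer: 141957/659 ≈ 215.41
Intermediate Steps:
m = -329/659 (m = 1/(-2 + 1/(-245 - 14*6)) = 1/(-2 + 1/(-245 - 84)) = 1/(-2 + 1/(-329)) = 1/(-2 - 1/329) = 1/(-659/329) = -329/659 ≈ -0.49924)
-115*m + (-92 - 1*(-250)) = -115*(-329/659) + (-92 - 1*(-250)) = 37835/659 + (-92 + 250) = 37835/659 + 158 = 141957/659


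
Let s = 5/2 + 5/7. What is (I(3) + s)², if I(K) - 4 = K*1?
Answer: 20449/196 ≈ 104.33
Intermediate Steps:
I(K) = 4 + K (I(K) = 4 + K*1 = 4 + K)
s = 45/14 (s = 5*(½) + 5*(⅐) = 5/2 + 5/7 = 45/14 ≈ 3.2143)
(I(3) + s)² = ((4 + 3) + 45/14)² = (7 + 45/14)² = (143/14)² = 20449/196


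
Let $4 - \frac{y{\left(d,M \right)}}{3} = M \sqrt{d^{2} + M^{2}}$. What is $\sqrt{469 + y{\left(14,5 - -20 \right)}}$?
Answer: $\sqrt{481 - 75 \sqrt{821}} \approx 40.841 i$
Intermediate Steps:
$y{\left(d,M \right)} = 12 - 3 M \sqrt{M^{2} + d^{2}}$ ($y{\left(d,M \right)} = 12 - 3 M \sqrt{d^{2} + M^{2}} = 12 - 3 M \sqrt{M^{2} + d^{2}}$)
$\sqrt{469 + y{\left(14,5 - -20 \right)}} = \sqrt{469 + \left(12 - 3 \left(5 - -20\right) \sqrt{\left(5 - -20\right)^{2} + 14^{2}}\right)} = \sqrt{469 + \left(12 - 3 \left(5 + 20\right) \sqrt{\left(5 + 20\right)^{2} + 196}\right)} = \sqrt{469 + \left(12 - 75 \sqrt{25^{2} + 196}\right)} = \sqrt{469 + \left(12 - 75 \sqrt{625 + 196}\right)} = \sqrt{469 + \left(12 - 75 \sqrt{821}\right)} = \sqrt{481 - 75 \sqrt{821}}$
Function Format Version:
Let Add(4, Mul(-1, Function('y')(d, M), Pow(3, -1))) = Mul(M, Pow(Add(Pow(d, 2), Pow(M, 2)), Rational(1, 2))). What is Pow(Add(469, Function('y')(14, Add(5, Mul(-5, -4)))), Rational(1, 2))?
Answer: Pow(Add(481, Mul(-75, Pow(821, Rational(1, 2)))), Rational(1, 2)) ≈ Mul(40.841, I)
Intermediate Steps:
Function('y')(d, M) = Add(12, Mul(-3, M, Pow(Add(Pow(M, 2), Pow(d, 2)), Rational(1, 2)))) (Function('y')(d, M) = Add(12, Mul(-3, Mul(M, Pow(Add(Pow(d, 2), Pow(M, 2)), Rational(1, 2))))) = Add(12, Mul(-3, Mul(M, Pow(Add(Pow(M, 2), Pow(d, 2)), Rational(1, 2))))) = Add(12, Mul(-3, M, Pow(Add(Pow(M, 2), Pow(d, 2)), Rational(1, 2)))))
Pow(Add(469, Function('y')(14, Add(5, Mul(-5, -4)))), Rational(1, 2)) = Pow(Add(469, Add(12, Mul(-3, Add(5, Mul(-5, -4)), Pow(Add(Pow(Add(5, Mul(-5, -4)), 2), Pow(14, 2)), Rational(1, 2))))), Rational(1, 2)) = Pow(Add(469, Add(12, Mul(-3, Add(5, 20), Pow(Add(Pow(Add(5, 20), 2), 196), Rational(1, 2))))), Rational(1, 2)) = Pow(Add(469, Add(12, Mul(-3, 25, Pow(Add(Pow(25, 2), 196), Rational(1, 2))))), Rational(1, 2)) = Pow(Add(469, Add(12, Mul(-3, 25, Pow(Add(625, 196), Rational(1, 2))))), Rational(1, 2)) = Pow(Add(469, Add(12, Mul(-3, 25, Pow(821, Rational(1, 2))))), Rational(1, 2)) = Pow(Add(469, Add(12, Mul(-75, Pow(821, Rational(1, 2))))), Rational(1, 2)) = Pow(Add(481, Mul(-75, Pow(821, Rational(1, 2)))), Rational(1, 2))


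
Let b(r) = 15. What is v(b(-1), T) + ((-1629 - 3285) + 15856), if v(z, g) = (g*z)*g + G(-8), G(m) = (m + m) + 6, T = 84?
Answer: 116772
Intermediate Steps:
G(m) = 6 + 2*m (G(m) = 2*m + 6 = 6 + 2*m)
v(z, g) = -10 + z*g² (v(z, g) = (g*z)*g + (6 + 2*(-8)) = z*g² + (6 - 16) = z*g² - 10 = -10 + z*g²)
v(b(-1), T) + ((-1629 - 3285) + 15856) = (-10 + 15*84²) + ((-1629 - 3285) + 15856) = (-10 + 15*7056) + (-4914 + 15856) = (-10 + 105840) + 10942 = 105830 + 10942 = 116772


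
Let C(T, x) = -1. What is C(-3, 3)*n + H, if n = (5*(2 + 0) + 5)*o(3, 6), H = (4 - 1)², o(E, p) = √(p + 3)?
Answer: -36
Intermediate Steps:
o(E, p) = √(3 + p)
H = 9 (H = 3² = 9)
n = 45 (n = (5*(2 + 0) + 5)*√(3 + 6) = (5*2 + 5)*√9 = (10 + 5)*3 = 15*3 = 45)
C(-3, 3)*n + H = -1*45 + 9 = -45 + 9 = -36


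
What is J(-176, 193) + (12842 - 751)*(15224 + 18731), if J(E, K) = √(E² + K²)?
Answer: 410549905 + 5*√2729 ≈ 4.1055e+8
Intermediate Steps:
J(-176, 193) + (12842 - 751)*(15224 + 18731) = √((-176)² + 193²) + (12842 - 751)*(15224 + 18731) = √(30976 + 37249) + 12091*33955 = √68225 + 410549905 = 5*√2729 + 410549905 = 410549905 + 5*√2729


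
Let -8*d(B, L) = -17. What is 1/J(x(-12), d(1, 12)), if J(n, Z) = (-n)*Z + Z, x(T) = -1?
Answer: 4/17 ≈ 0.23529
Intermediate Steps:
d(B, L) = 17/8 (d(B, L) = -⅛*(-17) = 17/8)
J(n, Z) = Z - Z*n (J(n, Z) = -Z*n + Z = Z - Z*n)
1/J(x(-12), d(1, 12)) = 1/(17*(1 - 1*(-1))/8) = 1/(17*(1 + 1)/8) = 1/((17/8)*2) = 1/(17/4) = 4/17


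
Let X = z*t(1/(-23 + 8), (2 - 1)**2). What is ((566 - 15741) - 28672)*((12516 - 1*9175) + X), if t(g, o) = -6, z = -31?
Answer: -154648369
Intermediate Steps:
X = 186 (X = -31*(-6) = 186)
((566 - 15741) - 28672)*((12516 - 1*9175) + X) = ((566 - 15741) - 28672)*((12516 - 1*9175) + 186) = (-15175 - 28672)*((12516 - 9175) + 186) = -43847*(3341 + 186) = -43847*3527 = -154648369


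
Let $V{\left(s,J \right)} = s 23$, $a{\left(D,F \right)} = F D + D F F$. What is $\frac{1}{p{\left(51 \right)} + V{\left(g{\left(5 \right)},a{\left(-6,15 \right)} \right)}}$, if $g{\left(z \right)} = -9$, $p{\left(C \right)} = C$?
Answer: $- \frac{1}{156} \approx -0.0064103$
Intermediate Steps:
$a{\left(D,F \right)} = D F + D F^{2}$
$V{\left(s,J \right)} = 23 s$
$\frac{1}{p{\left(51 \right)} + V{\left(g{\left(5 \right)},a{\left(-6,15 \right)} \right)}} = \frac{1}{51 + 23 \left(-9\right)} = \frac{1}{51 - 207} = \frac{1}{-156} = - \frac{1}{156}$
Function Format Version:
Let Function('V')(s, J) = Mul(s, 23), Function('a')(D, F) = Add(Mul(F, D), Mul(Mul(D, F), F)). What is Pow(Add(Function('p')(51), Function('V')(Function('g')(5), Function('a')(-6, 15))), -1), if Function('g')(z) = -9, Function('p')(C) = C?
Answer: Rational(-1, 156) ≈ -0.0064103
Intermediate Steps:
Function('a')(D, F) = Add(Mul(D, F), Mul(D, Pow(F, 2)))
Function('V')(s, J) = Mul(23, s)
Pow(Add(Function('p')(51), Function('V')(Function('g')(5), Function('a')(-6, 15))), -1) = Pow(Add(51, Mul(23, -9)), -1) = Pow(Add(51, -207), -1) = Pow(-156, -1) = Rational(-1, 156)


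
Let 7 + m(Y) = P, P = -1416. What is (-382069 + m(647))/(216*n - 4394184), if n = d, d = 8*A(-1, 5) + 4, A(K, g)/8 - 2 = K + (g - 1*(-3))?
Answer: 95873/1067226 ≈ 0.089834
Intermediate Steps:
A(K, g) = 40 + 8*K + 8*g (A(K, g) = 16 + 8*(K + (g - 1*(-3))) = 16 + 8*(K + (g + 3)) = 16 + 8*(K + (3 + g)) = 16 + 8*(3 + K + g) = 16 + (24 + 8*K + 8*g) = 40 + 8*K + 8*g)
d = 580 (d = 8*(40 + 8*(-1) + 8*5) + 4 = 8*(40 - 8 + 40) + 4 = 8*72 + 4 = 576 + 4 = 580)
n = 580
m(Y) = -1423 (m(Y) = -7 - 1416 = -1423)
(-382069 + m(647))/(216*n - 4394184) = (-382069 - 1423)/(216*580 - 4394184) = -383492/(125280 - 4394184) = -383492/(-4268904) = -383492*(-1/4268904) = 95873/1067226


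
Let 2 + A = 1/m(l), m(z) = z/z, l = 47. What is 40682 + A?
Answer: 40681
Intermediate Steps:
m(z) = 1
A = -1 (A = -2 + 1/1 = -2 + 1 = -1)
40682 + A = 40682 - 1 = 40681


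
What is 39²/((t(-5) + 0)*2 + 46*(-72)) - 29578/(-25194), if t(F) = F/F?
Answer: 29791553/41696070 ≈ 0.71449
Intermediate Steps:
t(F) = 1
39²/((t(-5) + 0)*2 + 46*(-72)) - 29578/(-25194) = 39²/((1 + 0)*2 + 46*(-72)) - 29578/(-25194) = 1521/(1*2 - 3312) - 29578*(-1/25194) = 1521/(2 - 3312) + 14789/12597 = 1521/(-3310) + 14789/12597 = 1521*(-1/3310) + 14789/12597 = -1521/3310 + 14789/12597 = 29791553/41696070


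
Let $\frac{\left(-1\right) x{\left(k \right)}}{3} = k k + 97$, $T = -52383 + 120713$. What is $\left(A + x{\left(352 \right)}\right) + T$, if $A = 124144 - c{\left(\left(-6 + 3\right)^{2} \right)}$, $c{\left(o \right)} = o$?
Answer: $-179538$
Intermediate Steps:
$A = 124135$ ($A = 124144 - \left(-6 + 3\right)^{2} = 124144 - \left(-3\right)^{2} = 124144 - 9 = 124135$)
$T = 68330$
$x{\left(k \right)} = -291 - 3 k^{2}$ ($x{\left(k \right)} = - 3 \left(k k + 97\right) = - 3 \left(k^{2} + 97\right) = - 3 \left(97 + k^{2}\right) = -291 - 3 k^{2}$)
$\left(A + x{\left(352 \right)}\right) + T = \left(124135 - \left(291 + 3 \cdot 352^{2}\right)\right) + 68330 = \left(124135 - 372003\right) + 68330 = -247868 + 68330 = -179538$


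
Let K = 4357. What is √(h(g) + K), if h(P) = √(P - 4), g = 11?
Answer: √(4357 + √7) ≈ 66.028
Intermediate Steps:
h(P) = √(-4 + P)
√(h(g) + K) = √(√(-4 + 11) + 4357) = √(√7 + 4357) = √(4357 + √7)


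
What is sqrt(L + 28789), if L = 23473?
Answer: sqrt(52262) ≈ 228.61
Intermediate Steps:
sqrt(L + 28789) = sqrt(23473 + 28789) = sqrt(52262)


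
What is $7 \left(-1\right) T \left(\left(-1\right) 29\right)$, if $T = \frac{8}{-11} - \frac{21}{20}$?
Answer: $- \frac{79373}{220} \approx -360.79$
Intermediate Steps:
$T = - \frac{391}{220}$ ($T = 8 \left(- \frac{1}{11}\right) - \frac{21}{20} = - \frac{8}{11} - \frac{21}{20} = - \frac{391}{220} \approx -1.7773$)
$7 \left(-1\right) T \left(\left(-1\right) 29\right) = 7 \left(-1\right) \left(- \frac{391}{220}\right) \left(\left(-1\right) 29\right) = \left(-7\right) \left(- \frac{391}{220}\right) \left(-29\right) = \frac{2737}{220} \left(-29\right) = - \frac{79373}{220}$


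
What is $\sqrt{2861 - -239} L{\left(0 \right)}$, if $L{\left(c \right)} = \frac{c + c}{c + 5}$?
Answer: $0$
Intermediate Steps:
$L{\left(c \right)} = \frac{2 c}{5 + c}$
$\sqrt{2861 - -239} L{\left(0 \right)} = \sqrt{2861 - -239} \cdot 2 \cdot 0 \frac{1}{5 + 0} = \sqrt{2861 + \left(-419 + 658\right)} 2 \cdot 0 \cdot \frac{1}{5} = \sqrt{2861 + 239} \cdot 2 \cdot 0 \cdot \frac{1}{5} = \sqrt{3100} \cdot 0 = 10 \sqrt{31} \cdot 0 = 0$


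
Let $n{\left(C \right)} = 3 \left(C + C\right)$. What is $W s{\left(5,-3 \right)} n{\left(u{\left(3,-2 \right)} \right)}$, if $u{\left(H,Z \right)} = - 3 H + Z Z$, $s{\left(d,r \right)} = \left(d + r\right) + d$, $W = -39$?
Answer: $8190$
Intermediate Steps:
$s{\left(d,r \right)} = r + 2 d$
$u{\left(H,Z \right)} = Z^{2} - 3 H$ ($u{\left(H,Z \right)} = - 3 H + Z^{2} = Z^{2} - 3 H$)
$n{\left(C \right)} = 6 C$ ($n{\left(C \right)} = 3 \cdot 2 C = 6 C$)
$W s{\left(5,-3 \right)} n{\left(u{\left(3,-2 \right)} \right)} = - 39 \left(-3 + 2 \cdot 5\right) 6 \left(\left(-2\right)^{2} - 9\right) = - 39 \left(-3 + 10\right) 6 \left(4 - 9\right) = \left(-39\right) 7 \cdot 6 \left(-5\right) = \left(-273\right) \left(-30\right) = 8190$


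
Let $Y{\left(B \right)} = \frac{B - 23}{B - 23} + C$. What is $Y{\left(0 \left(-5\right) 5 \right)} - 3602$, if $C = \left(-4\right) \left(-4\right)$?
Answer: $-3585$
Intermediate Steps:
$C = 16$
$Y{\left(B \right)} = 17$ ($Y{\left(B \right)} = \frac{B - 23}{B - 23} + 16 = \frac{-23 + B}{-23 + B} + 16 = 1 + 16 = 17$)
$Y{\left(0 \left(-5\right) 5 \right)} - 3602 = 17 - 3602 = -3585$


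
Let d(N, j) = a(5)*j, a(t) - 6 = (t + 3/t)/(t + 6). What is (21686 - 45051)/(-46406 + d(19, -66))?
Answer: 116825/234178 ≈ 0.49887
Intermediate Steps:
a(t) = 6 + (t + 3/t)/(6 + t) (a(t) = 6 + (t + 3/t)/(t + 6) = 6 + (t + 3/t)/(6 + t))
d(N, j) = 358*j/55 (d(N, j) = ((3 + 7*5² + 36*5)/(5*(6 + 5)))*j = ((⅕)*(3 + 7*25 + 180)/11)*j = ((⅕)*(1/11)*(3 + 175 + 180))*j = ((⅕)*(1/11)*358)*j = 358*j/55)
(21686 - 45051)/(-46406 + d(19, -66)) = (21686 - 45051)/(-46406 + (358/55)*(-66)) = -23365/(-46406 - 2148/5) = -23365/(-234178/5) = -23365*(-5/234178) = 116825/234178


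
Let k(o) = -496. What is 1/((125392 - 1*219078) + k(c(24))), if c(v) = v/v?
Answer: -1/94182 ≈ -1.0618e-5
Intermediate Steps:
c(v) = 1
1/((125392 - 1*219078) + k(c(24))) = 1/((125392 - 1*219078) - 496) = 1/((125392 - 219078) - 496) = 1/(-93686 - 496) = 1/(-94182) = -1/94182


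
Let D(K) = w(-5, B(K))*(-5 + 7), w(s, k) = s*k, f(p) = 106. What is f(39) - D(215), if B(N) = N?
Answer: 2256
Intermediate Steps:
w(s, k) = k*s
D(K) = -10*K (D(K) = (K*(-5))*(-5 + 7) = -5*K*2 = -10*K)
f(39) - D(215) = 106 - (-10)*215 = 106 - 1*(-2150) = 106 + 2150 = 2256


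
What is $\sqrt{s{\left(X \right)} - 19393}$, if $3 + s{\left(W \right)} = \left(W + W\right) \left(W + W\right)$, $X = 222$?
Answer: $2 \sqrt{44435} \approx 421.59$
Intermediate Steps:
$s{\left(W \right)} = -3 + 4 W^{2}$ ($s{\left(W \right)} = -3 + \left(W + W\right) \left(W + W\right) = -3 + 2 W 2 W = -3 + 4 W^{2}$)
$\sqrt{s{\left(X \right)} - 19393} = \sqrt{\left(-3 + 4 \cdot 222^{2}\right) - 19393} = \sqrt{\left(-3 + 4 \cdot 49284\right) - 19393} = \sqrt{\left(-3 + 197136\right) - 19393} = \sqrt{197133 - 19393} = \sqrt{177740} = 2 \sqrt{44435}$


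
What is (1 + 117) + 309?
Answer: 427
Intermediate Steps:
(1 + 117) + 309 = 118 + 309 = 427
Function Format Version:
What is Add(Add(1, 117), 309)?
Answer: 427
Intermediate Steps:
Add(Add(1, 117), 309) = Add(118, 309) = 427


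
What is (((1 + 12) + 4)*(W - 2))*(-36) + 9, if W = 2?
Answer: 9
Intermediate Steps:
(((1 + 12) + 4)*(W - 2))*(-36) + 9 = (((1 + 12) + 4)*(2 - 2))*(-36) + 9 = ((13 + 4)*0)*(-36) + 9 = (17*0)*(-36) + 9 = 0*(-36) + 9 = 0 + 9 = 9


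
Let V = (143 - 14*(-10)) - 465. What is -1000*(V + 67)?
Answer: 115000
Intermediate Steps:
V = -182 (V = (143 + 140) - 465 = 283 - 465 = -182)
-1000*(V + 67) = -1000*(-182 + 67) = -1000*(-115) = 115000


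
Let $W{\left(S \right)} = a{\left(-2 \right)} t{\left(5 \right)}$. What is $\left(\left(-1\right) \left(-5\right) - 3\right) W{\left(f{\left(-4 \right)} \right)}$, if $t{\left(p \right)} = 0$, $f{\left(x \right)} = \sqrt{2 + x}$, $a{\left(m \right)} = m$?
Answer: $0$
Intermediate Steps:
$W{\left(S \right)} = 0$ ($W{\left(S \right)} = \left(-2\right) 0 = 0$)
$\left(\left(-1\right) \left(-5\right) - 3\right) W{\left(f{\left(-4 \right)} \right)} = \left(\left(-1\right) \left(-5\right) - 3\right) 0 = \left(5 - 3\right) 0 = 2 \cdot 0 = 0$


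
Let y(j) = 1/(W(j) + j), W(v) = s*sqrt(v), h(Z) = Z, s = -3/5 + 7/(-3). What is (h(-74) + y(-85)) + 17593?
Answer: 368967434/21061 + 132*I*sqrt(85)/358037 ≈ 17519.0 + 0.003399*I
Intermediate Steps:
s = -44/15 (s = -3*1/5 + 7*(-1/3) = -3/5 - 7/3 = -44/15 ≈ -2.9333)
W(v) = -44*sqrt(v)/15
y(j) = 1/(j - 44*sqrt(j)/15) (y(j) = 1/(-44*sqrt(j)/15 + j) = 1/(j - 44*sqrt(j)/15))
(h(-74) + y(-85)) + 17593 = (-74 + 15/(-44*I*sqrt(85) + 15*(-85))) + 17593 = (-74 + 15/(-44*I*sqrt(85) - 1275)) + 17593 = (-74 + 15/(-1275 - 44*I*sqrt(85))) + 17593 = 17519 + 15/(-1275 - 44*I*sqrt(85))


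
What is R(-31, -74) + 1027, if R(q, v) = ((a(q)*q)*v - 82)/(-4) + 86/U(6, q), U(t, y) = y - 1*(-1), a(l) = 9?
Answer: -61753/15 ≈ -4116.9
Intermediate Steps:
U(t, y) = 1 + y (U(t, y) = y + 1 = 1 + y)
R(q, v) = 41/2 + 86/(1 + q) - 9*q*v/4 (R(q, v) = ((9*q)*v - 82)/(-4) + 86/(1 + q) = (9*q*v - 82)*(-1/4) + 86/(1 + q) = (-82 + 9*q*v)*(-1/4) + 86/(1 + q) = (41/2 - 9*q*v/4) + 86/(1 + q) = 41/2 + 86/(1 + q) - 9*q*v/4)
R(-31, -74) + 1027 = (344 + (1 - 31)*(82 - 9*(-31)*(-74)))/(4*(1 - 31)) + 1027 = (1/4)*(344 - 30*(82 - 20646))/(-30) + 1027 = (1/4)*(-1/30)*(344 - 30*(-20564)) + 1027 = (1/4)*(-1/30)*(344 + 616920) + 1027 = (1/4)*(-1/30)*617264 + 1027 = -77158/15 + 1027 = -61753/15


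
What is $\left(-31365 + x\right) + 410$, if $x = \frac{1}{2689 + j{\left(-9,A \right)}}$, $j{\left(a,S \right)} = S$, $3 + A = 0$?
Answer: $- \frac{83145129}{2686} \approx -30955.0$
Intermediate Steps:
$A = -3$ ($A = -3 + 0 = -3$)
$x = \frac{1}{2686}$ ($x = \frac{1}{2689 - 3} = \frac{1}{2686} \approx 0.0003723$)
$\left(-31365 + x\right) + 410 = \left(-31365 + \frac{1}{2686}\right) + 410 = - \frac{84246389}{2686} + 410 = - \frac{83145129}{2686}$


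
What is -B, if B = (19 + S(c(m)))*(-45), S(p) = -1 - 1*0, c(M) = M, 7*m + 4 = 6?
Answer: 810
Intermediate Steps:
m = 2/7 (m = -4/7 + (⅐)*6 = -4/7 + 6/7 = 2/7 ≈ 0.28571)
S(p) = -1 (S(p) = -1 + 0 = -1)
B = -810 (B = (19 - 1)*(-45) = 18*(-45) = -810)
-B = -1*(-810) = 810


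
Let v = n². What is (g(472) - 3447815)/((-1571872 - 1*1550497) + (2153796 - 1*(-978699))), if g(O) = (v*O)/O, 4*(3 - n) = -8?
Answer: -1723895/5063 ≈ -340.49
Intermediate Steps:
n = 5 (n = 3 - ¼*(-8) = 3 + 2 = 5)
v = 25 (v = 5² = 25)
g(O) = 25 (g(O) = (25*O)/O = 25)
(g(472) - 3447815)/((-1571872 - 1*1550497) + (2153796 - 1*(-978699))) = (25 - 3447815)/((-1571872 - 1*1550497) + (2153796 - 1*(-978699))) = -3447790/((-1571872 - 1550497) + (2153796 + 978699)) = -3447790/(-3122369 + 3132495) = -3447790/10126 = -3447790*1/10126 = -1723895/5063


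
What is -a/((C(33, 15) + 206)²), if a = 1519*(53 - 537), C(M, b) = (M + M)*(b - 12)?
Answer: 183799/40804 ≈ 4.5044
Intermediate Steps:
C(M, b) = 2*M*(-12 + b) (C(M, b) = (2*M)*(-12 + b) = 2*M*(-12 + b))
a = -735196 (a = 1519*(-484) = -735196)
-a/((C(33, 15) + 206)²) = -(-735196)/((2*33*(-12 + 15) + 206)²) = -(-735196)/((2*33*3 + 206)²) = -(-735196)/((198 + 206)²) = -(-735196)/(404²) = -(-735196)/163216 = -1*(-183799/40804) = 183799/40804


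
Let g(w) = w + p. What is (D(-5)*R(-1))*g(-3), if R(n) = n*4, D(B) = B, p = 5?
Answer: 40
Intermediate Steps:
R(n) = 4*n
g(w) = 5 + w (g(w) = w + 5 = 5 + w)
(D(-5)*R(-1))*g(-3) = (-20*(-1))*(5 - 3) = -5*(-4)*2 = 20*2 = 40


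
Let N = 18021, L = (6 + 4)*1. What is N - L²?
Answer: 17921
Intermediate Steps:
L = 10 (L = 10*1 = 10)
N - L² = 18021 - 1*10² = 18021 - 1*100 = 18021 - 100 = 17921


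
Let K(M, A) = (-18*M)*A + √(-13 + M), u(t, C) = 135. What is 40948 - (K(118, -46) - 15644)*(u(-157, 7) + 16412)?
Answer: -1357805872 - 16547*√105 ≈ -1.3580e+9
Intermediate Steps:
K(M, A) = √(-13 + M) - 18*A*M (K(M, A) = -18*A*M + √(-13 + M) = √(-13 + M) - 18*A*M)
40948 - (K(118, -46) - 15644)*(u(-157, 7) + 16412) = 40948 - ((√(-13 + 118) - 18*(-46)*118) - 15644)*(135 + 16412) = 40948 - ((√105 + 97704) - 15644)*16547 = 40948 - ((97704 + √105) - 15644)*16547 = 40948 - (82060 + √105)*16547 = 40948 - (1357846820 + 16547*√105) = 40948 + (-1357846820 - 16547*√105) = -1357805872 - 16547*√105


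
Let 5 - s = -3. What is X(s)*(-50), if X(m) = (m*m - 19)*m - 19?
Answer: -17050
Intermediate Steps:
s = 8 (s = 5 - 1*(-3) = 5 + 3 = 8)
X(m) = -19 + m*(-19 + m²) (X(m) = (m² - 19)*m - 19 = (-19 + m²)*m - 19 = m*(-19 + m²) - 19 = -19 + m*(-19 + m²))
X(s)*(-50) = (-19 + 8³ - 19*8)*(-50) = (-19 + 512 - 152)*(-50) = 341*(-50) = -17050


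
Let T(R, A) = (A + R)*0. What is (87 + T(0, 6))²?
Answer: 7569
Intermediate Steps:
T(R, A) = 0
(87 + T(0, 6))² = (87 + 0)² = 87² = 7569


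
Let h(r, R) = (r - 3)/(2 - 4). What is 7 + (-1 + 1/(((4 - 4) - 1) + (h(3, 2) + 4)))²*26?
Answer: 167/9 ≈ 18.556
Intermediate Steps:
h(r, R) = 3/2 - r/2 (h(r, R) = (-3 + r)/(-2) = (-3 + r)*(-½) = 3/2 - r/2)
7 + (-1 + 1/(((4 - 4) - 1) + (h(3, 2) + 4)))²*26 = 7 + (-1 + 1/(((4 - 4) - 1) + ((3/2 - ½*3) + 4)))²*26 = 7 + (-1 + 1/((0 - 1) + ((3/2 - 3/2) + 4)))²*26 = 7 + (-1 + 1/(-1 + (0 + 4)))²*26 = 7 + (-1 + 1/(-1 + 4))²*26 = 7 + (-1 + 1/3)²*26 = 7 + (-1 + ⅓)²*26 = 7 + (-⅔)²*26 = 7 + (4/9)*26 = 7 + 104/9 = 167/9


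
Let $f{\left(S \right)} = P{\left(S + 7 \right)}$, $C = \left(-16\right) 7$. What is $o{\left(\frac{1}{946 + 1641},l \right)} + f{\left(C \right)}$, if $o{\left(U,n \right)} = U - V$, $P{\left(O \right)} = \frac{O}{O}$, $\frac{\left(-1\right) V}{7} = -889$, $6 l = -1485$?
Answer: $- \frac{16096313}{2587} \approx -6222.0$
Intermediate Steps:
$l = - \frac{495}{2}$ ($l = \frac{1}{6} \left(-1485\right) = - \frac{495}{2} \approx -247.5$)
$V = 6223$ ($V = \left(-7\right) \left(-889\right) = 6223$)
$C = -112$
$P{\left(O \right)} = 1$
$o{\left(U,n \right)} = -6223 + U$ ($o{\left(U,n \right)} = U - 6223 = -6223 + U$)
$f{\left(S \right)} = 1$
$o{\left(\frac{1}{946 + 1641},l \right)} + f{\left(C \right)} = \left(-6223 + \frac{1}{946 + 1641}\right) + 1 = \left(-6223 + \frac{1}{2587}\right) + 1 = - \frac{16098900}{2587} + 1 = - \frac{16096313}{2587}$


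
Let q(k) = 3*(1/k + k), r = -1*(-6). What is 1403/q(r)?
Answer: 2806/37 ≈ 75.838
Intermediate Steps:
r = 6
q(k) = 3*k + 3/k (q(k) = 3*(k + 1/k) = 3*k + 3/k)
1403/q(r) = 1403/(3*6 + 3/6) = 1403/(18 + 3*(1/6)) = 1403/(18 + 1/2) = 1403/(37/2) = 1403*(2/37) = 2806/37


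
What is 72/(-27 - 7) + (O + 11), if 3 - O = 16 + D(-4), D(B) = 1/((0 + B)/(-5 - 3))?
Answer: -104/17 ≈ -6.1176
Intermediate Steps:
D(B) = -8/B (D(B) = 1/(B/(-8)) = 1/(B*(-1/8)) = 1/(-B/8) = 1*(-8/B) = -8/B)
O = -15 (O = 3 - (16 - 8/(-4)) = 3 - (16 - 8*(-1/4)) = 3 - (16 + 2) = 3 - 1*18 = 3 - 18 = -15)
72/(-27 - 7) + (O + 11) = 72/(-27 - 7) + (-15 + 11) = 72/(-34) - 4 = 72*(-1/34) - 4 = -36/17 - 4 = -104/17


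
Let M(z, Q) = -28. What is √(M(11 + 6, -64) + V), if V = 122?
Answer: √94 ≈ 9.6954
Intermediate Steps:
√(M(11 + 6, -64) + V) = √(-28 + 122) = √94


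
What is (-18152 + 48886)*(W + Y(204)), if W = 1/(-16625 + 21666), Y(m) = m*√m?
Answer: 30734/5041 + 12539472*√51 ≈ 8.9550e+7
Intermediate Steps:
Y(m) = m^(3/2)
W = 1/5041 ≈ 0.00019837
(-18152 + 48886)*(W + Y(204)) = (-18152 + 48886)*(1/5041 + 204^(3/2)) = 30734*(1/5041 + 408*√51) = 30734/5041 + 12539472*√51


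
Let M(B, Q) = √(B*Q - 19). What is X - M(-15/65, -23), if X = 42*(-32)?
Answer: -1344 - I*√2314/13 ≈ -1344.0 - 3.7003*I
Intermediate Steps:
M(B, Q) = √(-19 + B*Q)
X = -1344
X - M(-15/65, -23) = -1344 - √(-19 - 15/65*(-23)) = -1344 - √(-19 - 15*1/65*(-23)) = -1344 - √(-19 - 3/13*(-23)) = -1344 - √(-19 + 69/13) = -1344 - √(-178/13) = -1344 - I*√2314/13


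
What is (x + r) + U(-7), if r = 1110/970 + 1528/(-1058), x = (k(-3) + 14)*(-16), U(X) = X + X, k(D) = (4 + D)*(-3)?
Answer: -9764859/51313 ≈ -190.30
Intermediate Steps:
k(D) = -12 - 3*D
U(X) = 2*X
x = -176 (x = ((-12 - 3*(-3)) + 14)*(-16) = ((-12 + 9) + 14)*(-16) = (-3 + 14)*(-16) = 11*(-16) = -176)
r = -15389/51313 (r = 1110*(1/970) + 1528*(-1/1058) = 111/97 - 764/529 = -15389/51313 ≈ -0.29990)
(x + r) + U(-7) = (-176 - 15389/51313) + 2*(-7) = -9046477/51313 - 14 = -9764859/51313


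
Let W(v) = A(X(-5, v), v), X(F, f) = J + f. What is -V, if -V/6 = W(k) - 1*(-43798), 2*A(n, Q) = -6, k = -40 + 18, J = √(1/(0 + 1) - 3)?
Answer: 262770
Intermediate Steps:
J = I*√2 (J = √(1/1 - 3) = √(1 - 3) = √(-2) = I*√2 ≈ 1.4142*I)
k = -22
X(F, f) = f + I*√2 (X(F, f) = I*√2 + f = f + I*√2)
A(n, Q) = -3 (A(n, Q) = (½)*(-6) = -3)
W(v) = -3
V = -262770 (V = -6*(-3 - 1*(-43798)) = -6*(-3 + 43798) = -6*43795 = -262770)
-V = -1*(-262770) = 262770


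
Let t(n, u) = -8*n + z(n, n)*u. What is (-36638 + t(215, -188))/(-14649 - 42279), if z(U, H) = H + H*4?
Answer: 120229/28464 ≈ 4.2239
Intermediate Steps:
z(U, H) = 5*H (z(U, H) = H + 4*H = 5*H)
t(n, u) = -8*n + 5*n*u (t(n, u) = -8*n + (5*n)*u = -8*n + 5*n*u)
(-36638 + t(215, -188))/(-14649 - 42279) = (-36638 + 215*(-8 + 5*(-188)))/(-14649 - 42279) = (-36638 + 215*(-8 - 940))/(-56928) = (-36638 + 215*(-948))*(-1/56928) = (-36638 - 203820)*(-1/56928) = -240458*(-1/56928) = 120229/28464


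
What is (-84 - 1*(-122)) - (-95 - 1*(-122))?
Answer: 11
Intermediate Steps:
(-84 - 1*(-122)) - (-95 - 1*(-122)) = (-84 + 122) - (-95 + 122) = 38 - 1*27 = 38 - 27 = 11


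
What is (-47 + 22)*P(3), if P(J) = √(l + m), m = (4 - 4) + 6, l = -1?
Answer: -25*√5 ≈ -55.902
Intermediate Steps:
m = 6 (m = 0 + 6 = 6)
P(J) = √5 (P(J) = √(-1 + 6) = √5)
(-47 + 22)*P(3) = (-47 + 22)*√5 = -25*√5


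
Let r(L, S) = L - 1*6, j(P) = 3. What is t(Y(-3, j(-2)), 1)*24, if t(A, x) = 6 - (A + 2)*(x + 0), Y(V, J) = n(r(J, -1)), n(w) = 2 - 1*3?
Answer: 120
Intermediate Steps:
r(L, S) = -6 + L (r(L, S) = L - 6 = -6 + L)
n(w) = -1 (n(w) = 2 - 3 = -1)
Y(V, J) = -1
t(A, x) = 6 - x*(2 + A) (t(A, x) = 6 - (2 + A)*x = 6 - x*(2 + A))
t(Y(-3, j(-2)), 1)*24 = (6 - 2*1 - 1*(-1)*1)*24 = (6 - 2 + 1)*24 = 5*24 = 120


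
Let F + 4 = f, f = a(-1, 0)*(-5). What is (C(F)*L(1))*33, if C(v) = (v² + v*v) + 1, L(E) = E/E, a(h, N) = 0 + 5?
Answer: 55539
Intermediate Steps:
a(h, N) = 5
L(E) = 1
f = -25 (f = 5*(-5) = -25)
F = -29 (F = -4 - 25 = -29)
C(v) = 1 + 2*v² (C(v) = (v² + v²) + 1 = 2*v² + 1 = 1 + 2*v²)
(C(F)*L(1))*33 = ((1 + 2*(-29)²)*1)*33 = ((1 + 2*841)*1)*33 = ((1 + 1682)*1)*33 = (1683*1)*33 = 1683*33 = 55539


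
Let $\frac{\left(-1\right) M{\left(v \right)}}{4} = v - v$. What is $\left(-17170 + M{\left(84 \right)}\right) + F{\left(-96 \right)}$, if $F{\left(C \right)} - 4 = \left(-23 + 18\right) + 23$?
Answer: $-17148$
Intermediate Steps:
$F{\left(C \right)} = 22$ ($F{\left(C \right)} = 4 + \left(\left(-23 + 18\right) + 23\right) = 4 + \left(-5 + 23\right) = 4 + 18 = 22$)
$M{\left(v \right)} = 0$ ($M{\left(v \right)} = - 4 \left(v - v\right) = \left(-4\right) 0 = 0$)
$\left(-17170 + M{\left(84 \right)}\right) + F{\left(-96 \right)} = \left(-17170 + 0\right) + 22 = -17170 + 22 = -17148$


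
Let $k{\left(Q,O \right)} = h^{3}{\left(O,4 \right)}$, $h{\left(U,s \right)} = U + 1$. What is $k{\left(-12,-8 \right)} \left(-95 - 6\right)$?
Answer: $34643$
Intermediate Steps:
$h{\left(U,s \right)} = 1 + U$
$k{\left(Q,O \right)} = \left(1 + O\right)^{3}$
$k{\left(-12,-8 \right)} \left(-95 - 6\right) = \left(1 - 8\right)^{3} \left(-95 - 6\right) = \left(-7\right)^{3} \left(-101\right) = \left(-343\right) \left(-101\right) = 34643$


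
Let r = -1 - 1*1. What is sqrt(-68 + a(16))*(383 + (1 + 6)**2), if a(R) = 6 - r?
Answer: 864*I*sqrt(15) ≈ 3346.3*I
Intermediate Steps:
r = -2 (r = -1 - 1 = -2)
a(R) = 8 (a(R) = 6 - 1*(-2) = 6 + 2 = 8)
sqrt(-68 + a(16))*(383 + (1 + 6)**2) = sqrt(-68 + 8)*(383 + (1 + 6)**2) = sqrt(-60)*(383 + 7**2) = (2*I*sqrt(15))*(383 + 49) = (2*I*sqrt(15))*432 = 864*I*sqrt(15)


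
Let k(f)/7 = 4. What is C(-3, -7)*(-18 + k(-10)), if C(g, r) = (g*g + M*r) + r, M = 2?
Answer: -120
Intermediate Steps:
k(f) = 28 (k(f) = 7*4 = 28)
C(g, r) = g² + 3*r (C(g, r) = (g*g + 2*r) + r = (g² + 2*r) + r = g² + 3*r)
C(-3, -7)*(-18 + k(-10)) = ((-3)² + 3*(-7))*(-18 + 28) = (9 - 21)*10 = -12*10 = -120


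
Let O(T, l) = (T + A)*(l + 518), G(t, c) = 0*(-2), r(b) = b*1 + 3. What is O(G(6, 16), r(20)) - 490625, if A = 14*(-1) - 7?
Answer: -501986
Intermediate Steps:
A = -21 (A = -14 - 7 = -21)
r(b) = 3 + b (r(b) = b + 3 = 3 + b)
G(t, c) = 0
O(T, l) = (-21 + T)*(518 + l) (O(T, l) = (T - 21)*(l + 518) = (-21 + T)*(518 + l))
O(G(6, 16), r(20)) - 490625 = (-10878 - 21*(3 + 20) + 518*0 + 0*(3 + 20)) - 490625 = (-10878 - 21*23 + 0 + 0*23) - 490625 = (-10878 - 483 + 0 + 0) - 490625 = -11361 - 490625 = -501986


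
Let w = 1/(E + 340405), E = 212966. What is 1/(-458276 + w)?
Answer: -553371/253596648395 ≈ -2.1821e-6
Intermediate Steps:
w = 1/553371 (w = 1/(212966 + 340405) = 1/553371 ≈ 1.8071e-6)
1/(-458276 + w) = 1/(-458276 + 1/553371) = 1/(-253596648395/553371) = -553371/253596648395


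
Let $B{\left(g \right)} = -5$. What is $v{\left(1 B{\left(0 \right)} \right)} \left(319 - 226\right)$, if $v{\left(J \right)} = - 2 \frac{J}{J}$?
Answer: $-186$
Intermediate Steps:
$v{\left(J \right)} = -2$ ($v{\left(J \right)} = \left(-2\right) 1 = -2$)
$v{\left(1 B{\left(0 \right)} \right)} \left(319 - 226\right) = - 2 \left(319 - 226\right) = \left(-2\right) 93 = -186$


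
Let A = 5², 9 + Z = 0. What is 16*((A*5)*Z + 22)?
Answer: -17648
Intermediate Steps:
Z = -9 (Z = -9 + 0 = -9)
A = 25
16*((A*5)*Z + 22) = 16*((25*5)*(-9) + 22) = 16*(125*(-9) + 22) = 16*(-1125 + 22) = 16*(-1103) = -17648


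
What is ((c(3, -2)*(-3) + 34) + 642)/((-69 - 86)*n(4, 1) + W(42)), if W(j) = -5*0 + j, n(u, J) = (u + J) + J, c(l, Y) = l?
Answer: -667/888 ≈ -0.75113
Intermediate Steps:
n(u, J) = u + 2*J (n(u, J) = (J + u) + J = u + 2*J)
W(j) = j (W(j) = 0 + j = j)
((c(3, -2)*(-3) + 34) + 642)/((-69 - 86)*n(4, 1) + W(42)) = ((3*(-3) + 34) + 642)/((-69 - 86)*(4 + 2*1) + 42) = ((-9 + 34) + 642)/(-155*(4 + 2) + 42) = (25 + 642)/(-155*6 + 42) = 667/(-930 + 42) = 667/(-888) = 667*(-1/888) = -667/888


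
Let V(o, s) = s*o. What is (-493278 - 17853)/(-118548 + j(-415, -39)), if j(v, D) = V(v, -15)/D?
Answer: 6644703/1543199 ≈ 4.3058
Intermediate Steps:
V(o, s) = o*s
j(v, D) = -15*v/D (j(v, D) = (v*(-15))/D = (-15*v)/D = -15*v/D)
(-493278 - 17853)/(-118548 + j(-415, -39)) = (-493278 - 17853)/(-118548 - 15*(-415)/(-39)) = -511131/(-118548 - 15*(-415)*(-1/39)) = -511131/(-118548 - 2075/13) = -511131/(-1543199/13) = -511131*(-13/1543199) = 6644703/1543199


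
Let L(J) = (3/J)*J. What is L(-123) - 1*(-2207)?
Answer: 2210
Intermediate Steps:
L(J) = 3
L(-123) - 1*(-2207) = 3 - 1*(-2207) = 3 + 2207 = 2210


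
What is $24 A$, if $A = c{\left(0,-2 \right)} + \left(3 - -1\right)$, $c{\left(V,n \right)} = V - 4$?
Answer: $0$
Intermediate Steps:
$c{\left(V,n \right)} = -4 + V$
$A = 0$ ($A = \left(-4 + 0\right) + \left(3 - -1\right) = -4 + \left(3 + 1\right) = -4 + 4 = 0$)
$24 A = 24 \cdot 0 = 0$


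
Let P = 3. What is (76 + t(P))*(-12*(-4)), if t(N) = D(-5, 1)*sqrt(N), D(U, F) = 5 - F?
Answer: 3648 + 192*sqrt(3) ≈ 3980.6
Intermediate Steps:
t(N) = 4*sqrt(N) (t(N) = (5 - 1*1)*sqrt(N) = (5 - 1)*sqrt(N) = 4*sqrt(N))
(76 + t(P))*(-12*(-4)) = (76 + 4*sqrt(3))*(-12*(-4)) = (76 + 4*sqrt(3))*48 = 3648 + 192*sqrt(3)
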